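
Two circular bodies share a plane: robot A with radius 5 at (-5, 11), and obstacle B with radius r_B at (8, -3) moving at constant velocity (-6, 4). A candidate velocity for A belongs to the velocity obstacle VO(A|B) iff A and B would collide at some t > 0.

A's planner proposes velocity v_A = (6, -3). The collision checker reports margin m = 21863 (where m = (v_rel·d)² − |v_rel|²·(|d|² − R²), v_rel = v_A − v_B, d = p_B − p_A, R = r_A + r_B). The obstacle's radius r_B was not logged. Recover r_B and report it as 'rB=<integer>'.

m = 21863
d = (13, -14);  v_rel = (12, -7),  |v_rel|² = 193
v_rel×d = (12)·(-14) − (-7)·(13) = -77
since m = R²·193 − (-77)²:  R² = (5929 + 21863) / 193 = 144
R = √144 = 12  ⇒  r_B = 12 − 5 = 7

rB=7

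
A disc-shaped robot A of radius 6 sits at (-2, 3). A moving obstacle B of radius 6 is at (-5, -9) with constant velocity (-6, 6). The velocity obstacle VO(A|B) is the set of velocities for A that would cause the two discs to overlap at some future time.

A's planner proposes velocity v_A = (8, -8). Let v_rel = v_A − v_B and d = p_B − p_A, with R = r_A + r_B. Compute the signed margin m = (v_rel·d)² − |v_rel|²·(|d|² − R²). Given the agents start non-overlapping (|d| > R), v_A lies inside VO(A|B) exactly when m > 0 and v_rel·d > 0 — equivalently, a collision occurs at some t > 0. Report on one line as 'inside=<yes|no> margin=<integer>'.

d = (-3, -12),  |d|² = 153;  R = 6+6 = 12,  c = 153−12² = 9
v_rel = (14, -14),  |v_rel|² = 392;  v_rel·d = (14)·(-3) + (-14)·(-12) = 126
392·t² − 252·t + 9 = 0  ⇒  m = 126² − 392·9 = 12348
m = 12348 > 0,  v_rel·d = 126 > 0  ⇒  inside

inside=yes margin=12348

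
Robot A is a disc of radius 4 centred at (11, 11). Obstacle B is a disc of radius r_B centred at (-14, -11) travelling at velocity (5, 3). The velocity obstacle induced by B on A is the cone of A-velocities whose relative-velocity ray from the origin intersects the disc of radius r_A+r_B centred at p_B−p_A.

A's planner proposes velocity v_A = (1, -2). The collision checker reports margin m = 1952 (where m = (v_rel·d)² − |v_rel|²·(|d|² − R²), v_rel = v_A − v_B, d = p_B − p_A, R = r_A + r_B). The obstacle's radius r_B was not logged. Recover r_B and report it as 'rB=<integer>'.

m = 1952
d = (-25, -22);  v_rel = (-4, -5),  |v_rel|² = 41
v_rel×d = (-4)·(-22) − (-5)·(-25) = -37
since m = R²·41 − (-37)²:  R² = (1369 + 1952) / 41 = 81
R = √81 = 9  ⇒  r_B = 9 − 4 = 5

rB=5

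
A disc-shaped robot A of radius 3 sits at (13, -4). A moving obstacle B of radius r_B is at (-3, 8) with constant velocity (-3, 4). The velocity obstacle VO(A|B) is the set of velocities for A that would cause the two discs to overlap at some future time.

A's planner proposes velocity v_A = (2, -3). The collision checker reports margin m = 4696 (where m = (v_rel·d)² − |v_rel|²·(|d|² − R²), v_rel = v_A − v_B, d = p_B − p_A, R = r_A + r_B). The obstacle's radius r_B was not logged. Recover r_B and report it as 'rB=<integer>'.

m = 4696
d = (-16, 12);  v_rel = (5, -7),  |v_rel|² = 74
v_rel×d = (5)·(12) − (-7)·(-16) = -52
since m = R²·74 − (-52)²:  R² = (2704 + 4696) / 74 = 100
R = √100 = 10  ⇒  r_B = 10 − 3 = 7

rB=7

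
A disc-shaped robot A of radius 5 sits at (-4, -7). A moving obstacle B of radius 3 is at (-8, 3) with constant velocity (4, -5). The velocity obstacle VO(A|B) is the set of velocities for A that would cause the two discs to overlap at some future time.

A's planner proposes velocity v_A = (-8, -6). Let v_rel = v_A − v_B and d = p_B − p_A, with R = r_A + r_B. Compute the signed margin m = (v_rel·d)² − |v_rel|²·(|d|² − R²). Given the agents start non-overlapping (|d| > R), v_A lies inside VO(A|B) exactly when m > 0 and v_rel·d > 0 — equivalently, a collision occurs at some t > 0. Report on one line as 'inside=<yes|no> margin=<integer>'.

d = (-4, 10),  |d|² = 116;  R = 5+3 = 8,  c = 116−8² = 52
v_rel = (-12, -1),  |v_rel|² = 145;  v_rel·d = (-12)·(-4) + (-1)·(10) = 38
145·t² − 76·t + 52 = 0  ⇒  m = 38² − 145·52 = -6096
m = -6096 < 0,  v_rel·d = 38 > 0  ⇒  outside

inside=no margin=-6096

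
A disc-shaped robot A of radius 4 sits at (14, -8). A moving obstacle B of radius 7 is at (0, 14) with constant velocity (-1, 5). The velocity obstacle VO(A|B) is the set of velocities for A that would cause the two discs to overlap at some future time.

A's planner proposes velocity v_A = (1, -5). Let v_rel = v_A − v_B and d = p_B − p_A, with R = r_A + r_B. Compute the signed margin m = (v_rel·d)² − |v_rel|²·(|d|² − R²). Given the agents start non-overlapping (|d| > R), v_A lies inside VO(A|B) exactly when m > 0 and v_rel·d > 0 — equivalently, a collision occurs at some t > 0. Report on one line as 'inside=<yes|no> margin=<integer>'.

d = (-14, 22),  |d|² = 680;  R = 4+7 = 11,  c = 680−11² = 559
v_rel = (2, -10),  |v_rel|² = 104;  v_rel·d = (2)·(-14) + (-10)·(22) = -248
104·t² + 496·t + 559 = 0  ⇒  m = (-248)² − 104·559 = 3368
m = 3368 > 0,  v_rel·d = -248 < 0  ⇒  outside

inside=no margin=3368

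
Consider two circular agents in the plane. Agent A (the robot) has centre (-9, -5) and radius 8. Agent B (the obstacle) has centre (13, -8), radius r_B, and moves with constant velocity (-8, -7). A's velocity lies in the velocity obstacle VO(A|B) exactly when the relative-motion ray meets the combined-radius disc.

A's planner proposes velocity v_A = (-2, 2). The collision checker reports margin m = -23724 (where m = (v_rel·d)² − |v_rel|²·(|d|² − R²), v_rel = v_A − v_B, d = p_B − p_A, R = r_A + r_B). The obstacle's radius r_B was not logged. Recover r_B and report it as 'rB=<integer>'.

m = -23724
d = (22, -3);  v_rel = (6, 9),  |v_rel|² = 117
v_rel×d = (6)·(-3) − (9)·(22) = -216
since m = R²·117 − (-216)²:  R² = (46656 + -23724) / 117 = 196
R = √196 = 14  ⇒  r_B = 14 − 8 = 6

rB=6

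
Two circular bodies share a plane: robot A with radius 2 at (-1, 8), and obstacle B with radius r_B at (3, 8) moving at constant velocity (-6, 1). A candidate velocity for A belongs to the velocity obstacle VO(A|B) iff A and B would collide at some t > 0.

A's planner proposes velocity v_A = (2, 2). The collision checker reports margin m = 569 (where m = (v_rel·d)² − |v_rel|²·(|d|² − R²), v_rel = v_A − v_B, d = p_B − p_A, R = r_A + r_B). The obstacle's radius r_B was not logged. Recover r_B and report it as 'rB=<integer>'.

m = 569
d = (4, 0);  v_rel = (8, 1),  |v_rel|² = 65
v_rel×d = (8)·(0) − (1)·(4) = -4
since m = R²·65 − (-4)²:  R² = (16 + 569) / 65 = 9
R = √9 = 3  ⇒  r_B = 3 − 2 = 1

rB=1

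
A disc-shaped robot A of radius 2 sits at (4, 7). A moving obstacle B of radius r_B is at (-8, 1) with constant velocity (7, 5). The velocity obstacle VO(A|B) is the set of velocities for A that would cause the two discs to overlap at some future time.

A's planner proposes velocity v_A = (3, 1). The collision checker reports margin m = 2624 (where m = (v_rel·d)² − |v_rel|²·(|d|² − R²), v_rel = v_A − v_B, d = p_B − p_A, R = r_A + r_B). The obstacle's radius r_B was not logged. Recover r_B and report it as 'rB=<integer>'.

m = 2624
d = (-12, -6);  v_rel = (-4, -4),  |v_rel|² = 32
v_rel×d = (-4)·(-6) − (-4)·(-12) = -24
since m = R²·32 − (-24)²:  R² = (576 + 2624) / 32 = 100
R = √100 = 10  ⇒  r_B = 10 − 2 = 8

rB=8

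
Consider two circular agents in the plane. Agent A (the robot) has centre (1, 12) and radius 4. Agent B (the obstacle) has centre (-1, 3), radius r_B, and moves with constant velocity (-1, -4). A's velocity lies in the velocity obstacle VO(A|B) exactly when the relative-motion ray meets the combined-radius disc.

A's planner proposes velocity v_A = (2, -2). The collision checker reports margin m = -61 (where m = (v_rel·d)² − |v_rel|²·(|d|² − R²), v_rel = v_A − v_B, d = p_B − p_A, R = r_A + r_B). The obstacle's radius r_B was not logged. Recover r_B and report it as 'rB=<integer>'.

m = -61
d = (-2, -9);  v_rel = (3, 2),  |v_rel|² = 13
v_rel×d = (3)·(-9) − (2)·(-2) = -23
since m = R²·13 − (-23)²:  R² = (529 + -61) / 13 = 36
R = √36 = 6  ⇒  r_B = 6 − 4 = 2

rB=2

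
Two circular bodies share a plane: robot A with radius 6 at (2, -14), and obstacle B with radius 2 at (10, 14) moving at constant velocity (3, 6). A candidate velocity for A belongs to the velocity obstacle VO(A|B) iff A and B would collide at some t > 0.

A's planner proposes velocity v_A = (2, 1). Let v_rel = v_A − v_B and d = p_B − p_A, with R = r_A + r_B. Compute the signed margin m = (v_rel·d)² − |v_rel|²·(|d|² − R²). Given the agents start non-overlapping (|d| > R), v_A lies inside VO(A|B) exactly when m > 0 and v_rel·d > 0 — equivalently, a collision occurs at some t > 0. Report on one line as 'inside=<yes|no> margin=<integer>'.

d = (8, 28),  |d|² = 848;  R = 6+2 = 8,  c = 848−8² = 784
v_rel = (-1, -5),  |v_rel|² = 26;  v_rel·d = (-1)·(8) + (-5)·(28) = -148
26·t² + 296·t + 784 = 0  ⇒  m = (-148)² − 26·784 = 1520
m = 1520 > 0,  v_rel·d = -148 < 0  ⇒  outside

inside=no margin=1520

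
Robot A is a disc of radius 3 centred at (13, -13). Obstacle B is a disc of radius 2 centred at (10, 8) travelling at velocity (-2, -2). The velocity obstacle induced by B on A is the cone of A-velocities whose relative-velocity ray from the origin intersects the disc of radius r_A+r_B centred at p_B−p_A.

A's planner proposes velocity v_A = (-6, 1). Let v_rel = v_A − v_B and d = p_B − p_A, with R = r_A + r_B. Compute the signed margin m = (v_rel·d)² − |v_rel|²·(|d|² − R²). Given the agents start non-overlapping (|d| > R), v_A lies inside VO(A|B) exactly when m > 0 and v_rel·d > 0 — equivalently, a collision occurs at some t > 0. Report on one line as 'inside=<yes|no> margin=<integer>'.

d = (-3, 21),  |d|² = 450;  R = 3+2 = 5,  c = 450−5² = 425
v_rel = (-4, 3),  |v_rel|² = 25;  v_rel·d = (-4)·(-3) + (3)·(21) = 75
25·t² − 150·t + 425 = 0  ⇒  m = 75² − 25·425 = -5000
m = -5000 < 0,  v_rel·d = 75 > 0  ⇒  outside

inside=no margin=-5000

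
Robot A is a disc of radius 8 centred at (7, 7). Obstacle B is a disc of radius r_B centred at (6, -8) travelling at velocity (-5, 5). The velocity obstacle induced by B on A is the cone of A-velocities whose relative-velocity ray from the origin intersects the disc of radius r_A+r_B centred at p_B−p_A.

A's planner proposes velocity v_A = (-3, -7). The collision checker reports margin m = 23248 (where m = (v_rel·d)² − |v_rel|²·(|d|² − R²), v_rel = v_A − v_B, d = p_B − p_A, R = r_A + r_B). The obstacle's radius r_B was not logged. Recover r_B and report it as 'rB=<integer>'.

m = 23248
d = (-1, -15);  v_rel = (2, -12),  |v_rel|² = 148
v_rel×d = (2)·(-15) − (-12)·(-1) = -42
since m = R²·148 − (-42)²:  R² = (1764 + 23248) / 148 = 169
R = √169 = 13  ⇒  r_B = 13 − 8 = 5

rB=5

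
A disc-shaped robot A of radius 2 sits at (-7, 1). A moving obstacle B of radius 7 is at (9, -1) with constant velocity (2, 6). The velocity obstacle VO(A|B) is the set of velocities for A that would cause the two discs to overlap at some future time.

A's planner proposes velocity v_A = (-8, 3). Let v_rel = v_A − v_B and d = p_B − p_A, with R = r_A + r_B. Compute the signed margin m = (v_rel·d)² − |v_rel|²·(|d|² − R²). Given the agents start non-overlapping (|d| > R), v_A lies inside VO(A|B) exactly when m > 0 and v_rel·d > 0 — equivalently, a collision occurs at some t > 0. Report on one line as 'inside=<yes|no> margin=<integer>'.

d = (16, -2),  |d|² = 260;  R = 2+7 = 9,  c = 260−9² = 179
v_rel = (-10, -3),  |v_rel|² = 109;  v_rel·d = (-10)·(16) + (-3)·(-2) = -154
109·t² + 308·t + 179 = 0  ⇒  m = (-154)² − 109·179 = 4205
m = 4205 > 0,  v_rel·d = -154 < 0  ⇒  outside

inside=no margin=4205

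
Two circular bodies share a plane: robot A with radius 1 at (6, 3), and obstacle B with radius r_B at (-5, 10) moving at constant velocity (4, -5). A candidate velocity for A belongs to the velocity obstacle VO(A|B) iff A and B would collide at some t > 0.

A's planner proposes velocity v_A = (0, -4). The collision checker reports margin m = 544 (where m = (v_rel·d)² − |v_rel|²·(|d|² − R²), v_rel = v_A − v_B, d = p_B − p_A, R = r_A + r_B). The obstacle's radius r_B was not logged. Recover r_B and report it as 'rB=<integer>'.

m = 544
d = (-11, 7);  v_rel = (-4, 1),  |v_rel|² = 17
v_rel×d = (-4)·(7) − (1)·(-11) = -17
since m = R²·17 − (-17)²:  R² = (289 + 544) / 17 = 49
R = √49 = 7  ⇒  r_B = 7 − 1 = 6

rB=6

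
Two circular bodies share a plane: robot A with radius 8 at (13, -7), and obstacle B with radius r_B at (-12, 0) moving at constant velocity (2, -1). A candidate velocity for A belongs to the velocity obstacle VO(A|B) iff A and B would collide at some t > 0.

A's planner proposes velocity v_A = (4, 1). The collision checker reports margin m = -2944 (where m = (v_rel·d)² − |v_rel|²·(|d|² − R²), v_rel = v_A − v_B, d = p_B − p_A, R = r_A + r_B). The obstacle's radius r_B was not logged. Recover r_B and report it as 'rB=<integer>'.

m = -2944
d = (-25, 7);  v_rel = (2, 2),  |v_rel|² = 8
v_rel×d = (2)·(7) − (2)·(-25) = 64
since m = R²·8 − 64²:  R² = (4096 + -2944) / 8 = 144
R = √144 = 12  ⇒  r_B = 12 − 8 = 4

rB=4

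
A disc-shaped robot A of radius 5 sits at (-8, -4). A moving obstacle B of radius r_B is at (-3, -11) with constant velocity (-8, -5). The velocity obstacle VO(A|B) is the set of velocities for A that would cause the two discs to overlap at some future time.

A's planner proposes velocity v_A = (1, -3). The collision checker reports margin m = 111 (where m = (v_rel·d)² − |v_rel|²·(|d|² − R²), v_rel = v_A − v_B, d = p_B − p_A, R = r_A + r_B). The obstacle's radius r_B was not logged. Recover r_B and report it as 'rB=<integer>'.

m = 111
d = (5, -7);  v_rel = (9, 2),  |v_rel|² = 85
v_rel×d = (9)·(-7) − (2)·(5) = -73
since m = R²·85 − (-73)²:  R² = (5329 + 111) / 85 = 64
R = √64 = 8  ⇒  r_B = 8 − 5 = 3

rB=3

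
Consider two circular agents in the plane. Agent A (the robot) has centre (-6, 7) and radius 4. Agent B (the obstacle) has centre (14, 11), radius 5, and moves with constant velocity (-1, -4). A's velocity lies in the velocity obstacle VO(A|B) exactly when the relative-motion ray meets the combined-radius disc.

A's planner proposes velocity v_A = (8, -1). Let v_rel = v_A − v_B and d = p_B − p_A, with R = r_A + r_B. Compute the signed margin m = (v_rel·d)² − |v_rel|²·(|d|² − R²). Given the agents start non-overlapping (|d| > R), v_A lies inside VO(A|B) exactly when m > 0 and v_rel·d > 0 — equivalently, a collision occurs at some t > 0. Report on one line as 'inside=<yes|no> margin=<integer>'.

d = (20, 4),  |d|² = 416;  R = 4+5 = 9,  c = 416−9² = 335
v_rel = (9, 3),  |v_rel|² = 90;  v_rel·d = (9)·(20) + (3)·(4) = 192
90·t² − 384·t + 335 = 0  ⇒  m = 192² − 90·335 = 6714
m = 6714 > 0,  v_rel·d = 192 > 0  ⇒  inside

inside=yes margin=6714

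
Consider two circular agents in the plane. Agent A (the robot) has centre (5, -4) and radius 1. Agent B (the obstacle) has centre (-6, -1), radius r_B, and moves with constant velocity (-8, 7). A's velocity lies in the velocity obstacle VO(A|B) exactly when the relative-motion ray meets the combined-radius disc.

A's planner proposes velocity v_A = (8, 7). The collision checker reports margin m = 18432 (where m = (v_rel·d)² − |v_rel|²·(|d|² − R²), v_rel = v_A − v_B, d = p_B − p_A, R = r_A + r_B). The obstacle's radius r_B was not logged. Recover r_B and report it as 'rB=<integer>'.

m = 18432
d = (-11, 3);  v_rel = (16, 0),  |v_rel|² = 256
v_rel×d = (16)·(3) − (0)·(-11) = 48
since m = R²·256 − 48²:  R² = (2304 + 18432) / 256 = 81
R = √81 = 9  ⇒  r_B = 9 − 1 = 8

rB=8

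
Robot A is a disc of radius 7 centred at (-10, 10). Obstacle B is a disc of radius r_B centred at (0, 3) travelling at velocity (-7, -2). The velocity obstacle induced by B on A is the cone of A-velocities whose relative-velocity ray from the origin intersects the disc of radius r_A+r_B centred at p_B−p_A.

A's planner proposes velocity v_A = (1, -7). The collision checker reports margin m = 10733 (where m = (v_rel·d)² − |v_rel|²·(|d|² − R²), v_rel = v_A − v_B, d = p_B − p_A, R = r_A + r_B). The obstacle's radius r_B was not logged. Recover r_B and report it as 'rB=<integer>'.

m = 10733
d = (10, -7);  v_rel = (8, -5),  |v_rel|² = 89
v_rel×d = (8)·(-7) − (-5)·(10) = -6
since m = R²·89 − (-6)²:  R² = (36 + 10733) / 89 = 121
R = √121 = 11  ⇒  r_B = 11 − 7 = 4

rB=4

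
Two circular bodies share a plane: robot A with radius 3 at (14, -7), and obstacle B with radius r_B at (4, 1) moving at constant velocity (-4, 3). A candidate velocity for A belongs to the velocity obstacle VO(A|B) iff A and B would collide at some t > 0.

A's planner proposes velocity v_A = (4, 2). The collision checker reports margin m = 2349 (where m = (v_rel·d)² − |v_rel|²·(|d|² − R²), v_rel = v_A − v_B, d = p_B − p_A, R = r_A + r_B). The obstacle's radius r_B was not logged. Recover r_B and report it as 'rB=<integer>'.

m = 2349
d = (-10, 8);  v_rel = (8, -1),  |v_rel|² = 65
v_rel×d = (8)·(8) − (-1)·(-10) = 54
since m = R²·65 − 54²:  R² = (2916 + 2349) / 65 = 81
R = √81 = 9  ⇒  r_B = 9 − 3 = 6

rB=6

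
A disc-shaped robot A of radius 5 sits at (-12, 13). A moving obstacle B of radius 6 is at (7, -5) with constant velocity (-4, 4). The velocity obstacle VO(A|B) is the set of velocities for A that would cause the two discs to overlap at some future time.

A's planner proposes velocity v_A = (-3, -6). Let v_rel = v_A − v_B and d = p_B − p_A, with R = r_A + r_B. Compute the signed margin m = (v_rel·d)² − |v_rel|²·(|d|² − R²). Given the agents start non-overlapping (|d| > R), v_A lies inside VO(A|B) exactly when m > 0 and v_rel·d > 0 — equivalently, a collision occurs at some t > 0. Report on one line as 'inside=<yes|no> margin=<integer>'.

d = (19, -18),  |d|² = 685;  R = 5+6 = 11,  c = 685−11² = 564
v_rel = (1, -10),  |v_rel|² = 101;  v_rel·d = (1)·(19) + (-10)·(-18) = 199
101·t² − 398·t + 564 = 0  ⇒  m = 199² − 101·564 = -17363
m = -17363 < 0,  v_rel·d = 199 > 0  ⇒  outside

inside=no margin=-17363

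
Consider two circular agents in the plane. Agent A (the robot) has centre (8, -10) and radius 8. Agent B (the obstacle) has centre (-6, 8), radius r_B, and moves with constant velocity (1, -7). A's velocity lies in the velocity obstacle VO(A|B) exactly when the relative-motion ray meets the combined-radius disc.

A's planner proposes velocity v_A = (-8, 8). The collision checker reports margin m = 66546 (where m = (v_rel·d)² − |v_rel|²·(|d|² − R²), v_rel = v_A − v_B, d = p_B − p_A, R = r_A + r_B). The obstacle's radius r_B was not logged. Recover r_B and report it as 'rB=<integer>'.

m = 66546
d = (-14, 18);  v_rel = (-9, 15),  |v_rel|² = 306
v_rel×d = (-9)·(18) − (15)·(-14) = 48
since m = R²·306 − 48²:  R² = (2304 + 66546) / 306 = 225
R = √225 = 15  ⇒  r_B = 15 − 8 = 7

rB=7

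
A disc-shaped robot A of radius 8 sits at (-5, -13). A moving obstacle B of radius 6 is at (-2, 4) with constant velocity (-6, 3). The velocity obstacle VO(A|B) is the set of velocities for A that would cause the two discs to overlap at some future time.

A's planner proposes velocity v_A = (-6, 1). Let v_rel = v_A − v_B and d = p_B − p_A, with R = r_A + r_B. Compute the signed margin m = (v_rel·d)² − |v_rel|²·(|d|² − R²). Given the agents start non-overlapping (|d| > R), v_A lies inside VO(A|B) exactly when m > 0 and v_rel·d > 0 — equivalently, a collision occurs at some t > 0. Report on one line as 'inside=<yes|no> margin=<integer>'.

d = (3, 17),  |d|² = 298;  R = 8+6 = 14,  c = 298−14² = 102
v_rel = (0, -2),  |v_rel|² = 4;  v_rel·d = (0)·(3) + (-2)·(17) = -34
4·t² + 68·t + 102 = 0  ⇒  m = (-34)² − 4·102 = 748
m = 748 > 0,  v_rel·d = -34 < 0  ⇒  outside

inside=no margin=748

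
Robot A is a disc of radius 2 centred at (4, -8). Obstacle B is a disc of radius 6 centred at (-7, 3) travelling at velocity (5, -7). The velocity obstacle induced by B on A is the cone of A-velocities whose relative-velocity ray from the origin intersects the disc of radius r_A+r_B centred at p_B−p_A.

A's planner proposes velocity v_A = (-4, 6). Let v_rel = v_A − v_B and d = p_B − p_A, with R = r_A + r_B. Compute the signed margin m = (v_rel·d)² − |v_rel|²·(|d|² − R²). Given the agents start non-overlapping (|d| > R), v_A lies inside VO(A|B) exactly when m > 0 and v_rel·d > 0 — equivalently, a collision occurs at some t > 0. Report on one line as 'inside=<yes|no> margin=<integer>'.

d = (-11, 11),  |d|² = 242;  R = 2+6 = 8,  c = 242−8² = 178
v_rel = (-9, 13),  |v_rel|² = 250;  v_rel·d = (-9)·(-11) + (13)·(11) = 242
250·t² − 484·t + 178 = 0  ⇒  m = 242² − 250·178 = 14064
m = 14064 > 0,  v_rel·d = 242 > 0  ⇒  inside

inside=yes margin=14064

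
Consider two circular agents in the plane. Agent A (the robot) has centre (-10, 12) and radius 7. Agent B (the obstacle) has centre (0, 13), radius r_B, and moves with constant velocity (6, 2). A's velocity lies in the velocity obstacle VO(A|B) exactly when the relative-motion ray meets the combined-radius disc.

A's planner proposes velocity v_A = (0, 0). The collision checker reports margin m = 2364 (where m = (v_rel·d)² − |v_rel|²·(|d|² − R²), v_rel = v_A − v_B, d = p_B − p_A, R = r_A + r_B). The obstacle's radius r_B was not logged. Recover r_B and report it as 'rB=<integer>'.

m = 2364
d = (10, 1);  v_rel = (-6, -2),  |v_rel|² = 40
v_rel×d = (-6)·(1) − (-2)·(10) = 14
since m = R²·40 − 14²:  R² = (196 + 2364) / 40 = 64
R = √64 = 8  ⇒  r_B = 8 − 7 = 1

rB=1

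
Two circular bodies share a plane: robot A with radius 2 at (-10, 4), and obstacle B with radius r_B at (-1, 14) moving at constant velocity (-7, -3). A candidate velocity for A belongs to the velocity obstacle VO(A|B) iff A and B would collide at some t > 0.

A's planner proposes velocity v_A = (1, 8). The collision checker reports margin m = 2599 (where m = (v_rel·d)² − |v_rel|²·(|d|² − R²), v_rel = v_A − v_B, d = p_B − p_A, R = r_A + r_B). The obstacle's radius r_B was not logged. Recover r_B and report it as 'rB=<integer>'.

m = 2599
d = (9, 10);  v_rel = (8, 11),  |v_rel|² = 185
v_rel×d = (8)·(10) − (11)·(9) = -19
since m = R²·185 − (-19)²:  R² = (361 + 2599) / 185 = 16
R = √16 = 4  ⇒  r_B = 4 − 2 = 2

rB=2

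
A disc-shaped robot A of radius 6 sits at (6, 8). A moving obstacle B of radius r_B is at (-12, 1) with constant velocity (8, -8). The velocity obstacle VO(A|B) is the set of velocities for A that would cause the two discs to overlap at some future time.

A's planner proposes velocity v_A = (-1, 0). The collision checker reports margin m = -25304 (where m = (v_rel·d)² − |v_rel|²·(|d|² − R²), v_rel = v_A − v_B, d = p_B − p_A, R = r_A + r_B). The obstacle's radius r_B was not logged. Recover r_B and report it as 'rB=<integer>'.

m = -25304
d = (-18, -7);  v_rel = (-9, 8),  |v_rel|² = 145
v_rel×d = (-9)·(-7) − (8)·(-18) = 207
since m = R²·145 − 207²:  R² = (42849 + -25304) / 145 = 121
R = √121 = 11  ⇒  r_B = 11 − 6 = 5

rB=5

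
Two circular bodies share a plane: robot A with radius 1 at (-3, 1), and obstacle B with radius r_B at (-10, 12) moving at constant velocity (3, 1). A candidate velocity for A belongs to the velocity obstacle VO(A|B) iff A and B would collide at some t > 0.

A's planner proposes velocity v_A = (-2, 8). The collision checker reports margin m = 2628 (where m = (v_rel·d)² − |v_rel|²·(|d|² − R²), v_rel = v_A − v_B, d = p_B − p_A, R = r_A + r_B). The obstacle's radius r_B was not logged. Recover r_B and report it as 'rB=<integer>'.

m = 2628
d = (-7, 11);  v_rel = (-5, 7),  |v_rel|² = 74
v_rel×d = (-5)·(11) − (7)·(-7) = -6
since m = R²·74 − (-6)²:  R² = (36 + 2628) / 74 = 36
R = √36 = 6  ⇒  r_B = 6 − 1 = 5

rB=5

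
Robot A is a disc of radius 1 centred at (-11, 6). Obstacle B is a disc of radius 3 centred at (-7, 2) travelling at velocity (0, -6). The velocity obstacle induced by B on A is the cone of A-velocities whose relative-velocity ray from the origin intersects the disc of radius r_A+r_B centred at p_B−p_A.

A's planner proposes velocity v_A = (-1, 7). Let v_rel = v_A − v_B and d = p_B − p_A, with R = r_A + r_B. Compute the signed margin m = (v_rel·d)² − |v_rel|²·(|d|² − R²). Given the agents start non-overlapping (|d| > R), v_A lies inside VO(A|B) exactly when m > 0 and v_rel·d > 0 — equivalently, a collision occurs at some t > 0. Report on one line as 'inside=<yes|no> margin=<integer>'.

d = (4, -4),  |d|² = 32;  R = 1+3 = 4,  c = 32−4² = 16
v_rel = (-1, 13),  |v_rel|² = 170;  v_rel·d = (-1)·(4) + (13)·(-4) = -56
170·t² + 112·t + 16 = 0  ⇒  m = (-56)² − 170·16 = 416
m = 416 > 0,  v_rel·d = -56 < 0  ⇒  outside

inside=no margin=416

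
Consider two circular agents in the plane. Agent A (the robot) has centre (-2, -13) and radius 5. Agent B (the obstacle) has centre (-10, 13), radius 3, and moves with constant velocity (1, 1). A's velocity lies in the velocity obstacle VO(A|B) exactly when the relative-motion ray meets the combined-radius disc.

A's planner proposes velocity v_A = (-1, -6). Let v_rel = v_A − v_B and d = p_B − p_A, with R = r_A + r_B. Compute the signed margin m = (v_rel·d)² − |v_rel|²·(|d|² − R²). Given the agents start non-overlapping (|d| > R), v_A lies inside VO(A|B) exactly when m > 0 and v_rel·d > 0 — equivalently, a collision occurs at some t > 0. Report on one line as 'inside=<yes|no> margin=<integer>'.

d = (-8, 26),  |d|² = 740;  R = 5+3 = 8,  c = 740−8² = 676
v_rel = (-2, -7),  |v_rel|² = 53;  v_rel·d = (-2)·(-8) + (-7)·(26) = -166
53·t² + 332·t + 676 = 0  ⇒  m = (-166)² − 53·676 = -8272
m = -8272 < 0,  v_rel·d = -166 < 0  ⇒  outside

inside=no margin=-8272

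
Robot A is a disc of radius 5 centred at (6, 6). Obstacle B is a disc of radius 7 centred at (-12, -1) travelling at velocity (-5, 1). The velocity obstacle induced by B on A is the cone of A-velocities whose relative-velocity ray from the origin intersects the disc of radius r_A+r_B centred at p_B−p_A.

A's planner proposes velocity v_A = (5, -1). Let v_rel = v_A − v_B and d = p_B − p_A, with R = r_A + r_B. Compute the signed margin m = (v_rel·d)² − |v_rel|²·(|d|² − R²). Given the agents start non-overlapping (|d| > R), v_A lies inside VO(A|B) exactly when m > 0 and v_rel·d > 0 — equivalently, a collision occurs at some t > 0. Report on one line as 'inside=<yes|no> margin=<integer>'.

d = (-18, -7),  |d|² = 373;  R = 5+7 = 12,  c = 373−12² = 229
v_rel = (10, -2),  |v_rel|² = 104;  v_rel·d = (10)·(-18) + (-2)·(-7) = -166
104·t² + 332·t + 229 = 0  ⇒  m = (-166)² − 104·229 = 3740
m = 3740 > 0,  v_rel·d = -166 < 0  ⇒  outside

inside=no margin=3740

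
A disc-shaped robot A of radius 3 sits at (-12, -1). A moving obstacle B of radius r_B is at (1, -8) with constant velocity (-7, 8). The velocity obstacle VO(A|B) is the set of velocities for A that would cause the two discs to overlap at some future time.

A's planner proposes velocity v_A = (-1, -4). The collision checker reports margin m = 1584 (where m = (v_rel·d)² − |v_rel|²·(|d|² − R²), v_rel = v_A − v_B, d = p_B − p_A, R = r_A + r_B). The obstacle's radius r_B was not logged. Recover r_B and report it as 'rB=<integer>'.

m = 1584
d = (13, -7);  v_rel = (6, -12),  |v_rel|² = 180
v_rel×d = (6)·(-7) − (-12)·(13) = 114
since m = R²·180 − 114²:  R² = (12996 + 1584) / 180 = 81
R = √81 = 9  ⇒  r_B = 9 − 3 = 6

rB=6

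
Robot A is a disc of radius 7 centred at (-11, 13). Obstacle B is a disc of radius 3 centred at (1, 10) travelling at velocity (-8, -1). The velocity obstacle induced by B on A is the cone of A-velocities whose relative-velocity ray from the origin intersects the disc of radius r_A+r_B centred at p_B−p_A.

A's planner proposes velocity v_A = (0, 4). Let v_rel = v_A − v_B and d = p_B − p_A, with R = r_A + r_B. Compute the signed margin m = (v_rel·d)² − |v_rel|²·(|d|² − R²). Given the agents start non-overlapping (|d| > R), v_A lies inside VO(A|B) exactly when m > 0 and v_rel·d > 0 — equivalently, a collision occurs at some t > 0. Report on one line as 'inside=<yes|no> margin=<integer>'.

d = (12, -3),  |d|² = 153;  R = 7+3 = 10,  c = 153−10² = 53
v_rel = (8, 5),  |v_rel|² = 89;  v_rel·d = (8)·(12) + (5)·(-3) = 81
89·t² − 162·t + 53 = 0  ⇒  m = 81² − 89·53 = 1844
m = 1844 > 0,  v_rel·d = 81 > 0  ⇒  inside

inside=yes margin=1844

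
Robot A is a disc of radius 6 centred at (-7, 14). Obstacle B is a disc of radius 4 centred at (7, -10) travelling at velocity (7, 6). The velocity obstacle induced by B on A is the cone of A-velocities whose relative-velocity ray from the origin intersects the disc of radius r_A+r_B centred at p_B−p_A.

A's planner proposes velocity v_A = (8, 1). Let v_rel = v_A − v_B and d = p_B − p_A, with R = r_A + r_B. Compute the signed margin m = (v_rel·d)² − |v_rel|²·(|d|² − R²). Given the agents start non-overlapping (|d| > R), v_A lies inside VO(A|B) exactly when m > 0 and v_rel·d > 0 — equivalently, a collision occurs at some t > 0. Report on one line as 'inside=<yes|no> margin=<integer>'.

d = (14, -24),  |d|² = 772;  R = 6+4 = 10,  c = 772−10² = 672
v_rel = (1, -5),  |v_rel|² = 26;  v_rel·d = (1)·(14) + (-5)·(-24) = 134
26·t² − 268·t + 672 = 0  ⇒  m = 134² − 26·672 = 484
m = 484 > 0,  v_rel·d = 134 > 0  ⇒  inside

inside=yes margin=484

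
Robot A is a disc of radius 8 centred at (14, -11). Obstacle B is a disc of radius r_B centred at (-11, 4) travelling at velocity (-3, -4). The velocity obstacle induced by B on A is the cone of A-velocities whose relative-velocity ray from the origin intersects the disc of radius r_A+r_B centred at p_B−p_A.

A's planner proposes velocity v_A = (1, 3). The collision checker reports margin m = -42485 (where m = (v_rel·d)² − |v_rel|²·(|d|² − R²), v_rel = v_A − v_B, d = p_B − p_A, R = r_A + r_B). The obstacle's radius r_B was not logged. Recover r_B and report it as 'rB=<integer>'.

m = -42485
d = (-25, 15);  v_rel = (4, 7),  |v_rel|² = 65
v_rel×d = (4)·(15) − (7)·(-25) = 235
since m = R²·65 − 235²:  R² = (55225 + -42485) / 65 = 196
R = √196 = 14  ⇒  r_B = 14 − 8 = 6

rB=6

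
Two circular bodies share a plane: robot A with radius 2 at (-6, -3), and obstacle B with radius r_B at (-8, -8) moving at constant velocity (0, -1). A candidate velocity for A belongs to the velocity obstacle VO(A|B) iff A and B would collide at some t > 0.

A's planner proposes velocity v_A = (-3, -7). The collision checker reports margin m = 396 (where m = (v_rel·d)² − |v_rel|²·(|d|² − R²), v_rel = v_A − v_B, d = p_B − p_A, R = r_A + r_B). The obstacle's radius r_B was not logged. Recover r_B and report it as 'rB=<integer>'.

m = 396
d = (-2, -5);  v_rel = (-3, -6),  |v_rel|² = 45
v_rel×d = (-3)·(-5) − (-6)·(-2) = 3
since m = R²·45 − 3²:  R² = (9 + 396) / 45 = 9
R = √9 = 3  ⇒  r_B = 3 − 2 = 1

rB=1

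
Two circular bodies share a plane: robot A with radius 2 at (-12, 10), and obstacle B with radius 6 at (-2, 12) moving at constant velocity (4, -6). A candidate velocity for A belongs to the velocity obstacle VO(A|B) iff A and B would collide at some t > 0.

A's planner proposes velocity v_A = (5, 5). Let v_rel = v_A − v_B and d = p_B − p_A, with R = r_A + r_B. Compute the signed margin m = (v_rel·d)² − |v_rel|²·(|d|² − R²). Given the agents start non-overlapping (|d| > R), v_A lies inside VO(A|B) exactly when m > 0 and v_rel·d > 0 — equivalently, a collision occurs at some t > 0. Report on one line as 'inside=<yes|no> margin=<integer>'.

d = (10, 2),  |d|² = 104;  R = 2+6 = 8,  c = 104−8² = 40
v_rel = (1, 11),  |v_rel|² = 122;  v_rel·d = (1)·(10) + (11)·(2) = 32
122·t² − 64·t + 40 = 0  ⇒  m = 32² − 122·40 = -3856
m = -3856 < 0,  v_rel·d = 32 > 0  ⇒  outside

inside=no margin=-3856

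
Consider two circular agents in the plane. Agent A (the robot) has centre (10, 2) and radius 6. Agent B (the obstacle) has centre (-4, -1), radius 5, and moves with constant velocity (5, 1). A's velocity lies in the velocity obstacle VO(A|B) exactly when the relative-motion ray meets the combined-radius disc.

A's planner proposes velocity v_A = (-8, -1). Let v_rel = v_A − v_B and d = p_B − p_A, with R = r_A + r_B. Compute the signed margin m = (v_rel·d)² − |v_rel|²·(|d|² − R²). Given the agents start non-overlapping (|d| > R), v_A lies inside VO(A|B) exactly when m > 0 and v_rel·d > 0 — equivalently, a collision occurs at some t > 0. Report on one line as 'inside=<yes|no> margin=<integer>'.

d = (-14, -3),  |d|² = 205;  R = 6+5 = 11,  c = 205−11² = 84
v_rel = (-13, -2),  |v_rel|² = 173;  v_rel·d = (-13)·(-14) + (-2)·(-3) = 188
173·t² − 376·t + 84 = 0  ⇒  m = 188² − 173·84 = 20812
m = 20812 > 0,  v_rel·d = 188 > 0  ⇒  inside

inside=yes margin=20812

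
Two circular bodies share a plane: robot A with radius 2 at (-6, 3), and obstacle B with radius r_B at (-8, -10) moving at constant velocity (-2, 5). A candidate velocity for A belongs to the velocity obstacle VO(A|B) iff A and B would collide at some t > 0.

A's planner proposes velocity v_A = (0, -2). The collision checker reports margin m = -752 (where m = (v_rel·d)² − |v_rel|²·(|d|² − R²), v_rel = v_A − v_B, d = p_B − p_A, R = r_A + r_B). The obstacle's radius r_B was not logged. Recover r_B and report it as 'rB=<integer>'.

m = -752
d = (-2, -13);  v_rel = (2, -7),  |v_rel|² = 53
v_rel×d = (2)·(-13) − (-7)·(-2) = -40
since m = R²·53 − (-40)²:  R² = (1600 + -752) / 53 = 16
R = √16 = 4  ⇒  r_B = 4 − 2 = 2

rB=2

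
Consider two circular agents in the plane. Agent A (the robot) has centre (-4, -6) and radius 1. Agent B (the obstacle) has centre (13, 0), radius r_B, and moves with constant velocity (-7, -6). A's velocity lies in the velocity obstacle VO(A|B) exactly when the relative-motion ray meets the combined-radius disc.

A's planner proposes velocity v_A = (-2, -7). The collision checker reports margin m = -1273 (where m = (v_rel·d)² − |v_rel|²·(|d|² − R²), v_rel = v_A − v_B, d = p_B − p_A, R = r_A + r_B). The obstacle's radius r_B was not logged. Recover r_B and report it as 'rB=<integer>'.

m = -1273
d = (17, 6);  v_rel = (5, -1),  |v_rel|² = 26
v_rel×d = (5)·(6) − (-1)·(17) = 47
since m = R²·26 − 47²:  R² = (2209 + -1273) / 26 = 36
R = √36 = 6  ⇒  r_B = 6 − 1 = 5

rB=5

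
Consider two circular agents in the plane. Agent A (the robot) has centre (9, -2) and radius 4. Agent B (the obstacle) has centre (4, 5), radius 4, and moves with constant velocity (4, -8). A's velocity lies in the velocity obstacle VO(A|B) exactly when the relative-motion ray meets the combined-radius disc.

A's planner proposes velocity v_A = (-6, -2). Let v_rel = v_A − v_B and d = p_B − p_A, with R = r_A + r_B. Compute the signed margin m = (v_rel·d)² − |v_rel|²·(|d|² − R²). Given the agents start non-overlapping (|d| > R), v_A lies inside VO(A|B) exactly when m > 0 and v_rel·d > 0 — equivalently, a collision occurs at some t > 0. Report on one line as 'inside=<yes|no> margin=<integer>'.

d = (-5, 7),  |d|² = 74;  R = 4+4 = 8,  c = 74−8² = 10
v_rel = (-10, 6),  |v_rel|² = 136;  v_rel·d = (-10)·(-5) + (6)·(7) = 92
136·t² − 184·t + 10 = 0  ⇒  m = 92² − 136·10 = 7104
m = 7104 > 0,  v_rel·d = 92 > 0  ⇒  inside

inside=yes margin=7104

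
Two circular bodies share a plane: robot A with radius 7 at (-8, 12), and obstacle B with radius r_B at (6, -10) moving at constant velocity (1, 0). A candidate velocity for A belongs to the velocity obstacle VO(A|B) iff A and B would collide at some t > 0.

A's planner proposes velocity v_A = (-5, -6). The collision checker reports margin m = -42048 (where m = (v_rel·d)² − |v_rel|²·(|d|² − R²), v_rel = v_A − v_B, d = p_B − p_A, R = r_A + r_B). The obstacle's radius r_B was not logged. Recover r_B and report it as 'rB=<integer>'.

m = -42048
d = (14, -22);  v_rel = (-6, -6),  |v_rel|² = 72
v_rel×d = (-6)·(-22) − (-6)·(14) = 216
since m = R²·72 − 216²:  R² = (46656 + -42048) / 72 = 64
R = √64 = 8  ⇒  r_B = 8 − 7 = 1

rB=1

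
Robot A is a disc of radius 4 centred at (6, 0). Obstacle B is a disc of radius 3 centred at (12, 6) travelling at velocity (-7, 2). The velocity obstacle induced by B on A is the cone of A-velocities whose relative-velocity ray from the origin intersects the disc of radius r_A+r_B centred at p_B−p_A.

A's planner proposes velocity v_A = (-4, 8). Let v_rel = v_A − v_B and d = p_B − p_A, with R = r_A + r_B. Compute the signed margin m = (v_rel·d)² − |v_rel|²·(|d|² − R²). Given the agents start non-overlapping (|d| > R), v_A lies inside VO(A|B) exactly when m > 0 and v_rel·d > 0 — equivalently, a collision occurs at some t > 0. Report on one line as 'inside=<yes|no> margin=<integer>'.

d = (6, 6),  |d|² = 72;  R = 4+3 = 7,  c = 72−7² = 23
v_rel = (3, 6),  |v_rel|² = 45;  v_rel·d = (3)·(6) + (6)·(6) = 54
45·t² − 108·t + 23 = 0  ⇒  m = 54² − 45·23 = 1881
m = 1881 > 0,  v_rel·d = 54 > 0  ⇒  inside

inside=yes margin=1881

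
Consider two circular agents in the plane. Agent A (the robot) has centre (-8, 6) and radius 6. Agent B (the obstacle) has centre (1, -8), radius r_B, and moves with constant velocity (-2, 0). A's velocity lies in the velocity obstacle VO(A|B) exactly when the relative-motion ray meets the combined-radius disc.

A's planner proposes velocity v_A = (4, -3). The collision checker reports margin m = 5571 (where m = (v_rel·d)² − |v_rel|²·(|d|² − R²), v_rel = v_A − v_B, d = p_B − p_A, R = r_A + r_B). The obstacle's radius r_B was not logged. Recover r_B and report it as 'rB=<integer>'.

m = 5571
d = (9, -14);  v_rel = (6, -3),  |v_rel|² = 45
v_rel×d = (6)·(-14) − (-3)·(9) = -57
since m = R²·45 − (-57)²:  R² = (3249 + 5571) / 45 = 196
R = √196 = 14  ⇒  r_B = 14 − 6 = 8

rB=8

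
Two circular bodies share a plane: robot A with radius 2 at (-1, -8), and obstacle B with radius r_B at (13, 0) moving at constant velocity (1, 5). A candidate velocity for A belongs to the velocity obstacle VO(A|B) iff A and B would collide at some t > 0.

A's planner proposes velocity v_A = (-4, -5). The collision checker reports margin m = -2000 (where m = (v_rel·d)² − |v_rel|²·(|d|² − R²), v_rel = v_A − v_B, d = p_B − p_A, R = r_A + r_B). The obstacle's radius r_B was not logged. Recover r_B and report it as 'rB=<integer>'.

m = -2000
d = (14, 8);  v_rel = (-5, -10),  |v_rel|² = 125
v_rel×d = (-5)·(8) − (-10)·(14) = 100
since m = R²·125 − 100²:  R² = (10000 + -2000) / 125 = 64
R = √64 = 8  ⇒  r_B = 8 − 2 = 6

rB=6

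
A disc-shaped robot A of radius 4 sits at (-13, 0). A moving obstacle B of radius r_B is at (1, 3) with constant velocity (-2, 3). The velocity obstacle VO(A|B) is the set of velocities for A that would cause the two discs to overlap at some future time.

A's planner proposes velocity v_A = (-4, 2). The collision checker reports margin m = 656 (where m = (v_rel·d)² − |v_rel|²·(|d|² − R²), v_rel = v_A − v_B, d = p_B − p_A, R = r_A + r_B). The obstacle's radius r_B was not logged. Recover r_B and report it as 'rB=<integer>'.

m = 656
d = (14, 3);  v_rel = (-2, -1),  |v_rel|² = 5
v_rel×d = (-2)·(3) − (-1)·(14) = 8
since m = R²·5 − 8²:  R² = (64 + 656) / 5 = 144
R = √144 = 12  ⇒  r_B = 12 − 4 = 8

rB=8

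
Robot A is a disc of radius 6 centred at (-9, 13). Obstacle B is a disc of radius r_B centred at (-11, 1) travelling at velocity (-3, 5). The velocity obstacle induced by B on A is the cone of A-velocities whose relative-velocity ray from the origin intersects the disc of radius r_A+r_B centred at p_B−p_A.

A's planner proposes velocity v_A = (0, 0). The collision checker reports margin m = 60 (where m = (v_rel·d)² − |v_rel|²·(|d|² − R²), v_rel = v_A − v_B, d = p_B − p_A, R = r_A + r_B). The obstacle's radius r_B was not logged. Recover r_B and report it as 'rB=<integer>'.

m = 60
d = (-2, -12);  v_rel = (3, -5),  |v_rel|² = 34
v_rel×d = (3)·(-12) − (-5)·(-2) = -46
since m = R²·34 − (-46)²:  R² = (2116 + 60) / 34 = 64
R = √64 = 8  ⇒  r_B = 8 − 6 = 2

rB=2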